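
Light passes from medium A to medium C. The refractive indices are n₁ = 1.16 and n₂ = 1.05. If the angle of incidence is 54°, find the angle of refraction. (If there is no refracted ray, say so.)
sin θ₂ = (n₁/n₂)·sin θ₁ = 0.8938 → θ₂ = 63.35°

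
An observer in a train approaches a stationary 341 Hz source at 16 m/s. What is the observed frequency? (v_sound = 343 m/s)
f_obs = f·(v + v_o)/v = 356.9 Hz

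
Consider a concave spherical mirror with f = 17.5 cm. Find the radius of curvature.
R = 2|f| = 35 cm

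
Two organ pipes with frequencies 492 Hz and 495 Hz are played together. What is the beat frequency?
3 Hz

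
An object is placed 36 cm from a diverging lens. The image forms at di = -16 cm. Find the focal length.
1/f = 1/do + 1/di → f = -28.8 cm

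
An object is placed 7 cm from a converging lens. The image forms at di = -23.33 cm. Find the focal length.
1/f = 1/do + 1/di → f = 10 cm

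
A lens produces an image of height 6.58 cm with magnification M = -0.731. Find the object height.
ho = |hi|/|M| = 9.001 cm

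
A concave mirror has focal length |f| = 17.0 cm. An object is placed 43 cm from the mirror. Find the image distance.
f = +17.0 cm (concave); 1/di = 1/f − 1/do → di = 28.12 cm (real image, in front of mirror)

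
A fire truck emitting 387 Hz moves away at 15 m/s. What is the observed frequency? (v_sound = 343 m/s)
f_obs = f·v/(v + v_s) = 370.8 Hz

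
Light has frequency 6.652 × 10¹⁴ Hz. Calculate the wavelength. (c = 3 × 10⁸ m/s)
λ = c/f = 451 nm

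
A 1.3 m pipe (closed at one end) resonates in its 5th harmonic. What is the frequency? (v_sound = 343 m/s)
fₙ = nv/(4L) = 329.8 Hz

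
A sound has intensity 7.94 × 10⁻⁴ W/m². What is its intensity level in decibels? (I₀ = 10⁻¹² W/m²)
β = 10·log₁₀(I/I₀) = 89 dB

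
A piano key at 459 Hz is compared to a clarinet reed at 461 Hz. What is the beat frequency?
2 Hz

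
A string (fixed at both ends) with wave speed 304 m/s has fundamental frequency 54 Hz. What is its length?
L = v/(2f₁) = 2.815 m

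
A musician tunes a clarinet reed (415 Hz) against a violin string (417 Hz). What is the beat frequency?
2 Hz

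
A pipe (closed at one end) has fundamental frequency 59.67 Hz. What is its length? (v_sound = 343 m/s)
L = v/(4f₁) = 1.437 m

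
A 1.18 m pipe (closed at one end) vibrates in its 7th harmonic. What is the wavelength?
λₙ = 4L/n = 0.6743 m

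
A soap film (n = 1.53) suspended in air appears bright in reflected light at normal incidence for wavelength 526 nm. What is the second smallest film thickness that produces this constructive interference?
2nt = (m − ½)λ with m = 2 → t = (m − ½)λ/(2n) = 257.8 nm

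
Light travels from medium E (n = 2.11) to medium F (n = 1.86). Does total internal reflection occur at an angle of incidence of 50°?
θc = arcsin(n₂/n₁) = 61.83°; 50° < θc, so no — the ray refracts.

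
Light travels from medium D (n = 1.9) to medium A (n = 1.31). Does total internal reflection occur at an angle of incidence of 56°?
θc = arcsin(n₂/n₁) = 43.59°; 56° > θc, so yes — total internal reflection.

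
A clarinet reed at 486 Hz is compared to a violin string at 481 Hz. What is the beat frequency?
5 Hz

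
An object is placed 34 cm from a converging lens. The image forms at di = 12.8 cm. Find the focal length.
1/f = 1/do + 1/di → f = 9.299 cm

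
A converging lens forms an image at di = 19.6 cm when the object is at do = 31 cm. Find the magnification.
M = −di/do = -0.6323 (inverted image)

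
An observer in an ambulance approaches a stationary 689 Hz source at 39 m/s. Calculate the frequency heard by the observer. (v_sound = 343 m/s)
f_obs = f·(v + v_o)/v = 767.3 Hz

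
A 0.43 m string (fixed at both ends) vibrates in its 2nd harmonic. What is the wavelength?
λₙ = 2L/n = 0.43 m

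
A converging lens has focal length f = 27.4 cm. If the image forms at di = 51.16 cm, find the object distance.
1/do = 1/f − 1/di → do = 59 cm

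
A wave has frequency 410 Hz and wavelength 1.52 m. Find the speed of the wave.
v = fλ = 623.2 m/s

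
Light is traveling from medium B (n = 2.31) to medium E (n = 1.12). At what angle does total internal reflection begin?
θc = arcsin(n₂/n₁) = 29°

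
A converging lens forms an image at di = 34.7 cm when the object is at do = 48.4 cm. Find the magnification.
M = −di/do = -0.7169 (inverted image)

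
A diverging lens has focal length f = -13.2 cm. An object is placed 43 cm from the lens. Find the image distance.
1/di = 1/f − 1/do → di = -10.1 cm (virtual image)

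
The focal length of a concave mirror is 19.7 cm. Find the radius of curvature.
R = 2|f| = 39.4 cm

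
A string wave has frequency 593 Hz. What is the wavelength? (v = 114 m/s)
λ = v/f = 0.1922 m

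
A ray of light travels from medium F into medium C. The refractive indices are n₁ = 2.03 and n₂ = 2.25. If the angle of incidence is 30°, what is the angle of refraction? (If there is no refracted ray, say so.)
sin θ₂ = (n₁/n₂)·sin θ₁ = 0.4511 → θ₂ = 26.81°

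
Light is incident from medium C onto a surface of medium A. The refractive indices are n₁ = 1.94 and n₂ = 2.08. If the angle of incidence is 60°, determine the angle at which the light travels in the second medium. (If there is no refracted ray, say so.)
sin θ₂ = (n₁/n₂)·sin θ₁ = 0.8077 → θ₂ = 53.88°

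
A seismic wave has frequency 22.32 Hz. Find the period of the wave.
T = 1/f = 0.0448 s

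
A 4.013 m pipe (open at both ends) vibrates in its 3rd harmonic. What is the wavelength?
λₙ = 2L/n = 2.675 m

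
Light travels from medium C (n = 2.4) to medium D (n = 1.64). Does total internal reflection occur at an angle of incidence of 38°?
θc = arcsin(n₂/n₁) = 43.1°; 38° < θc, so no — the ray refracts.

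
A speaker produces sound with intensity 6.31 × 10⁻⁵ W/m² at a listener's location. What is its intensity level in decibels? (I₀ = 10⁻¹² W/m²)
β = 10·log₁₀(I/I₀) = 78 dB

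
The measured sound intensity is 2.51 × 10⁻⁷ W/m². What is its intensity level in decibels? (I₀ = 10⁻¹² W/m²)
β = 10·log₁₀(I/I₀) = 54 dB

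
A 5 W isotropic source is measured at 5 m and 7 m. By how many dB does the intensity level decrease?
Δβ = 20·log₁₀(r₂/r₁) = 2.923 dB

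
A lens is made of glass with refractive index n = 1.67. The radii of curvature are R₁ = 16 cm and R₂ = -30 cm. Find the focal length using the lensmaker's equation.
1/f = (n − 1)(1/R₁ − 1/R₂) → f = 15.57 cm (converging lens)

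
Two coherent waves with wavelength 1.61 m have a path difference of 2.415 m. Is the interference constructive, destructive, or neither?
destructive — path difference = 1.5λ, an odd multiple of λ/2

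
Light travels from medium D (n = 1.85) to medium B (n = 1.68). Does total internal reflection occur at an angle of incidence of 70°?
θc = arcsin(n₂/n₁) = 65.25°; 70° > θc, so yes — total internal reflection.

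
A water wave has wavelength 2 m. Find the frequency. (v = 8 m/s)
f = v/λ = 4 Hz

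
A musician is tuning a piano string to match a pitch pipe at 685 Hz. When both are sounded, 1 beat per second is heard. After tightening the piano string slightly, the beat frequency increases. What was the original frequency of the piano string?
686 Hz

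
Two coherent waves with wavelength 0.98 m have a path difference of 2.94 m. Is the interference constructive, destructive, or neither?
constructive — path difference = 3λ, a whole number of wavelengths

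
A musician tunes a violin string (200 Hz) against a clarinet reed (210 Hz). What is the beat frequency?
10 Hz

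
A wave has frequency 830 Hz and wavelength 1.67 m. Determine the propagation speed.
v = fλ = 1386 m/s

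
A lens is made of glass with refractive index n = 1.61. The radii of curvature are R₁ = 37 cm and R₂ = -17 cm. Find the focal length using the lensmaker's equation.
1/f = (n − 1)(1/R₁ − 1/R₂) → f = 19.1 cm (converging lens)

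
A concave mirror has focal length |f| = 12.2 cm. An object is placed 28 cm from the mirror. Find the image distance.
f = +12.2 cm (concave); 1/di = 1/f − 1/do → di = 21.62 cm (real image, in front of mirror)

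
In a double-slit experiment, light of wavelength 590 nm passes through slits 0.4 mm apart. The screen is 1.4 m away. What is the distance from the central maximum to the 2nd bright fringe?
y = mλL/d = 4.13 mm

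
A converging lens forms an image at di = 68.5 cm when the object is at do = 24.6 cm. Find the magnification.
M = −di/do = -2.785 (inverted image)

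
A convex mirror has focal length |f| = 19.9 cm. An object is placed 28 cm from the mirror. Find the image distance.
f = −19.9 cm (convex); 1/di = 1/f − 1/do → di = -11.63 cm (virtual image, behind mirror)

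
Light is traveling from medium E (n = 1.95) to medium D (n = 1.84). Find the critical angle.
θc = arcsin(n₂/n₁) = 70.66°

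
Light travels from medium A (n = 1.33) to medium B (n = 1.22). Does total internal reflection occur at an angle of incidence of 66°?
θc = arcsin(n₂/n₁) = 66.53°; 66° < θc, so no — the ray refracts.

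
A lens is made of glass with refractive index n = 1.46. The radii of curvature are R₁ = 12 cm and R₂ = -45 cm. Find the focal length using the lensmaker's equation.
1/f = (n − 1)(1/R₁ − 1/R₂) → f = 20.59 cm (converging lens)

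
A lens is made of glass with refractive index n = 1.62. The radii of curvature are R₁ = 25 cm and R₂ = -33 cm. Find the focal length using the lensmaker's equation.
1/f = (n − 1)(1/R₁ − 1/R₂) → f = 22.94 cm (converging lens)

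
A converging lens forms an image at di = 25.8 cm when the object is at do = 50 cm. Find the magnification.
M = −di/do = -0.516 (inverted image)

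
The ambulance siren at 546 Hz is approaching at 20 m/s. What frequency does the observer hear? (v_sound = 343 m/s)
f_obs = f·v/(v − v_s) = 579.8 Hz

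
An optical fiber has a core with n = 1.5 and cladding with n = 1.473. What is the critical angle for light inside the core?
θc = arcsin(n_cladding/n_core) = 79.11°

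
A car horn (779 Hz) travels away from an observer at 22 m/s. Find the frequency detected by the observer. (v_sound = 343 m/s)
f_obs = f·v/(v + v_s) = 732 Hz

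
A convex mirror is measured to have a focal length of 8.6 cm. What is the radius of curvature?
R = 2|f| = 17.2 cm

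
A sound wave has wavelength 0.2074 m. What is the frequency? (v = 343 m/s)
f = v/λ = 1654 Hz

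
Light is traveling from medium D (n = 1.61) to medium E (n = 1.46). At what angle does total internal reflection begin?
θc = arcsin(n₂/n₁) = 65.07°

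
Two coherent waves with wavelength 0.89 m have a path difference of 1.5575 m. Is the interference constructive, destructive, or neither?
neither (partial) — path difference = 1.75λ, neither a whole number of wavelengths nor an odd multiple of λ/2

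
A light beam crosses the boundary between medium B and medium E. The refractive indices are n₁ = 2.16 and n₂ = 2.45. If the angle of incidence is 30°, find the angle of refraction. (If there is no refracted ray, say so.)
sin θ₂ = (n₁/n₂)·sin θ₁ = 0.4408 → θ₂ = 26.16°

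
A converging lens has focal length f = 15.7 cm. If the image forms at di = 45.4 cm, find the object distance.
1/do = 1/f − 1/di → do = 24 cm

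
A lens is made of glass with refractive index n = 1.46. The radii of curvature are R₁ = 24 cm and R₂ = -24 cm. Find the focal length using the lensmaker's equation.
1/f = (n − 1)(1/R₁ − 1/R₂) → f = 26.09 cm (converging lens)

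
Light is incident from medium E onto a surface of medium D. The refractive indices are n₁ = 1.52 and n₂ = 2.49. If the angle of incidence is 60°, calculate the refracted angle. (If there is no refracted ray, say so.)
sin θ₂ = (n₁/n₂)·sin θ₁ = 0.5287 → θ₂ = 31.91°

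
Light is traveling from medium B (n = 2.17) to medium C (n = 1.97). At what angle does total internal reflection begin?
θc = arcsin(n₂/n₁) = 65.21°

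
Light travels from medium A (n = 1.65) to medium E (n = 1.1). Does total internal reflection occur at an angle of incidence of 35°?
θc = arcsin(n₂/n₁) = 41.81°; 35° < θc, so no — the ray refracts.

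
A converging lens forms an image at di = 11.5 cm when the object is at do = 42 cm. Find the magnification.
M = −di/do = -0.2738 (inverted image)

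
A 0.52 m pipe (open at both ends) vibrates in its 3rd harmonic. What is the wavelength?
λₙ = 2L/n = 0.3467 m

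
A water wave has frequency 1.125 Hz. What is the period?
T = 1/f = 0.8889 s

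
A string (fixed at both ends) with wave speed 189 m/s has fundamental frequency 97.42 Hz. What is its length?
L = v/(2f₁) = 0.97 m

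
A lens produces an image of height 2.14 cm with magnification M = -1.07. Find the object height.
ho = |hi|/|M| = 2 cm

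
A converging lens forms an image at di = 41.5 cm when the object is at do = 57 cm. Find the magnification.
M = −di/do = -0.7281 (inverted image)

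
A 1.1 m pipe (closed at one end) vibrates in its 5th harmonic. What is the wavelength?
λₙ = 4L/n = 0.88 m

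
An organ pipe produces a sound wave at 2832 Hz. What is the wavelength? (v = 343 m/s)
λ = v/f = 0.1211 m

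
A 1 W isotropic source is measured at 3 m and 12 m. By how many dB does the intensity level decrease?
Δβ = 20·log₁₀(r₂/r₁) = 12.04 dB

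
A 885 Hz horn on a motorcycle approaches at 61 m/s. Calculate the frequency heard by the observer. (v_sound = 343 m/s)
f_obs = f·v/(v − v_s) = 1076 Hz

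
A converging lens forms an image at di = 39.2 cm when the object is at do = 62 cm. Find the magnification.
M = −di/do = -0.6323 (inverted image)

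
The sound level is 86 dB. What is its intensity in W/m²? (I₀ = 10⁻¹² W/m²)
I = I₀·10^(β/10) = 3.98 × 10⁻⁴ W/m²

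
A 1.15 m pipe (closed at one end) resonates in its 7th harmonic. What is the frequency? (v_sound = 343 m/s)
fₙ = nv/(4L) = 522 Hz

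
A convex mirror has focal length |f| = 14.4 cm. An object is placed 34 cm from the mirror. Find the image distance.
f = −14.4 cm (convex); 1/di = 1/f − 1/do → di = -10.12 cm (virtual image, behind mirror)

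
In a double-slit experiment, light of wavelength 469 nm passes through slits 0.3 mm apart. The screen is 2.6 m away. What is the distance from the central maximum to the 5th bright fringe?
y = mλL/d = 20.32 mm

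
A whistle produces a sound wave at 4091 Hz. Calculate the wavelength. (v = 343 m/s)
λ = v/f = 0.08384 m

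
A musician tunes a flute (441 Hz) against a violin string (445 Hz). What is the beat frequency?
4 Hz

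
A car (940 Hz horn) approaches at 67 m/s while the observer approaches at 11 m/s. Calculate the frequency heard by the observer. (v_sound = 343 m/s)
f_obs = f·(v + v_o)/(v − v_s) = 1206 Hz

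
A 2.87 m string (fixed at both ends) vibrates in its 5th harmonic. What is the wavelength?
λₙ = 2L/n = 1.148 m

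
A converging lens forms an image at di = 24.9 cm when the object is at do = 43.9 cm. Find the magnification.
M = −di/do = -0.5672 (inverted image)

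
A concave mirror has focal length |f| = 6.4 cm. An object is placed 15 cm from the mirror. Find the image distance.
f = +6.4 cm (concave); 1/di = 1/f − 1/do → di = 11.16 cm (real image, in front of mirror)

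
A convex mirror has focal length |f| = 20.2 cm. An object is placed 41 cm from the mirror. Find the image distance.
f = −20.2 cm (convex); 1/di = 1/f − 1/do → di = -13.53 cm (virtual image, behind mirror)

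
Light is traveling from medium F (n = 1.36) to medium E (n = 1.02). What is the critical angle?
θc = arcsin(n₂/n₁) = 48.59°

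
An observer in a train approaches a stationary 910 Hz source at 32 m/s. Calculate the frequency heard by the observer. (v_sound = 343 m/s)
f_obs = f·(v + v_o)/v = 994.9 Hz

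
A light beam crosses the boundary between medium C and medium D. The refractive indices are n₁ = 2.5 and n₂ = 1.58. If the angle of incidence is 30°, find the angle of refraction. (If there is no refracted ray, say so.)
sin θ₂ = (n₁/n₂)·sin θ₁ = 0.7911 → θ₂ = 52.29°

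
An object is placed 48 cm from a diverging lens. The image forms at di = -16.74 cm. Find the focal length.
1/f = 1/do + 1/di → f = -25.7 cm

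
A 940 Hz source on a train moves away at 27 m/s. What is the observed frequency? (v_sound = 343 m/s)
f_obs = f·v/(v + v_s) = 871.4 Hz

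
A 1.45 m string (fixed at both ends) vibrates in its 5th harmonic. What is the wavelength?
λₙ = 2L/n = 0.58 m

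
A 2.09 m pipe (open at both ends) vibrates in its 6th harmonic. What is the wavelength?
λₙ = 2L/n = 0.6967 m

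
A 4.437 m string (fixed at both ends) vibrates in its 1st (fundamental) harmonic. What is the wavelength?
λₙ = 2L/n = 8.874 m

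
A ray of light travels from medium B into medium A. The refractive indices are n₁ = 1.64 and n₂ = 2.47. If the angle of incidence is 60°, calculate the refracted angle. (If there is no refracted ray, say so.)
sin θ₂ = (n₁/n₂)·sin θ₁ = 0.575 → θ₂ = 35.1°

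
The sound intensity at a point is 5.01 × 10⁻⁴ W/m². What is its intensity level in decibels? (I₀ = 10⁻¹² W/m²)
β = 10·log₁₀(I/I₀) = 87 dB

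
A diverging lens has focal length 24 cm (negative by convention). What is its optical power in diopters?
P = 1/f = -4.167 D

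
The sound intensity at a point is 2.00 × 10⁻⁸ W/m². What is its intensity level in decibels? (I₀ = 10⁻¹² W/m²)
β = 10·log₁₀(I/I₀) = 43.01 dB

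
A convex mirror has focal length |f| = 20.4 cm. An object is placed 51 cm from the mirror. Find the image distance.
f = −20.4 cm (convex); 1/di = 1/f − 1/do → di = -14.57 cm (virtual image, behind mirror)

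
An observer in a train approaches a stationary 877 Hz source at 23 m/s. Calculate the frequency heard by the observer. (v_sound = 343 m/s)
f_obs = f·(v + v_o)/v = 935.8 Hz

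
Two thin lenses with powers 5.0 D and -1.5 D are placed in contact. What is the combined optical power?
P_total = P₁ + P₂ = 3.5 D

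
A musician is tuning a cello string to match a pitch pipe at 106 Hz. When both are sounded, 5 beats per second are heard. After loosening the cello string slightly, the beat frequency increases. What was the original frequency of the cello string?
101 Hz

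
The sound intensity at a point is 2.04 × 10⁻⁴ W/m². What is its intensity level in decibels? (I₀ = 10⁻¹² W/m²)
β = 10·log₁₀(I/I₀) = 83.1 dB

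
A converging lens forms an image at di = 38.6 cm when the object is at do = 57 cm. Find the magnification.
M = −di/do = -0.6772 (inverted image)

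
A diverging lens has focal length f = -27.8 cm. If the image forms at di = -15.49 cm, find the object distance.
1/do = 1/f − 1/di → do = 34.98 cm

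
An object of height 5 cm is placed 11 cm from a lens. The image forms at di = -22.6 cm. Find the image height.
hi = (-di/do) × ho = 10.27 cm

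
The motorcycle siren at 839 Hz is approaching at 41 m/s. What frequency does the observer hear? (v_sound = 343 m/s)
f_obs = f·v/(v − v_s) = 952.9 Hz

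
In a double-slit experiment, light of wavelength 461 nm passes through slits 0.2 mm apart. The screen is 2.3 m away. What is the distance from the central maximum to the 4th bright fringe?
y = mλL/d = 21.21 mm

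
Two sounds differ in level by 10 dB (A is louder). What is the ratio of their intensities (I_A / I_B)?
I_A/I_B = 10^(Δβ/10) = 10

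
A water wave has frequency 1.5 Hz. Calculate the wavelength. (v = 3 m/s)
λ = v/f = 2 m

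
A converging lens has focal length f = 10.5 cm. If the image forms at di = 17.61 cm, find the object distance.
1/do = 1/f − 1/di → do = 26.01 cm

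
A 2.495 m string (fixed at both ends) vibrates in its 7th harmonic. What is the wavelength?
λₙ = 2L/n = 0.7129 m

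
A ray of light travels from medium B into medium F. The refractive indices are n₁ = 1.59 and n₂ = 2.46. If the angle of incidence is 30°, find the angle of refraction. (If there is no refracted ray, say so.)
sin θ₂ = (n₁/n₂)·sin θ₁ = 0.3232 → θ₂ = 18.85°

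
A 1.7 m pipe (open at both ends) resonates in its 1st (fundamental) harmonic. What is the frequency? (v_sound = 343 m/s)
fₙ = nv/(2L) = 100.9 Hz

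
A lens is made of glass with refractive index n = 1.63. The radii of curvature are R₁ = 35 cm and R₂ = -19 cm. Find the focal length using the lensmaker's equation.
1/f = (n − 1)(1/R₁ − 1/R₂) → f = 19.55 cm (converging lens)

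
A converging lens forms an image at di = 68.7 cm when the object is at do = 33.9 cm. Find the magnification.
M = −di/do = -2.027 (inverted image)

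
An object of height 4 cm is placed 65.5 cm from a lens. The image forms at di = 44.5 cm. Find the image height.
hi = (-di/do) × ho = -2.718 cm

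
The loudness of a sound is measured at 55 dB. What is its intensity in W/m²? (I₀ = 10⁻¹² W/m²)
I = I₀·10^(β/10) = 3.16 × 10⁻⁷ W/m²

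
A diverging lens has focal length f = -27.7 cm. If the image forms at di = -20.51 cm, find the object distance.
1/do = 1/f − 1/di → do = 79.02 cm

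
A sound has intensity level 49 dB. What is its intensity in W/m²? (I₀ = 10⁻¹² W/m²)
I = I₀·10^(β/10) = 7.94 × 10⁻⁸ W/m²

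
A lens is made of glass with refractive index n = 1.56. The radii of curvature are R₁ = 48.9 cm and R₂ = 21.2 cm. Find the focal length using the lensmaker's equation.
1/f = (n − 1)(1/R₁ − 1/R₂) → f = -66.83 cm (diverging lens)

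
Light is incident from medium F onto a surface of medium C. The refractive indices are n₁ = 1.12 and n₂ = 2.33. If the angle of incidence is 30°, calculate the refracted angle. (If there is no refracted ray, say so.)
sin θ₂ = (n₁/n₂)·sin θ₁ = 0.2403 → θ₂ = 13.91°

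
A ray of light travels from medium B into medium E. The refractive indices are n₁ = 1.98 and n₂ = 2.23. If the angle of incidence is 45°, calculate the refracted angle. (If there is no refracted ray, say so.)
sin θ₂ = (n₁/n₂)·sin θ₁ = 0.6278 → θ₂ = 38.89°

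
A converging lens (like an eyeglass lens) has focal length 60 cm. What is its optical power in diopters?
P = 1/f = 1.667 D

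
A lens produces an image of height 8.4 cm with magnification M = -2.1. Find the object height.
ho = |hi|/|M| = 4 cm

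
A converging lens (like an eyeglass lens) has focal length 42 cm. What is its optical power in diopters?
P = 1/f = 2.381 D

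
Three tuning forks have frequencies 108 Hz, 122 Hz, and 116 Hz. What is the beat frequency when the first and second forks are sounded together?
14 Hz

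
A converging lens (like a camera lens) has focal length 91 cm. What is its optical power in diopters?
P = 1/f = 1.099 D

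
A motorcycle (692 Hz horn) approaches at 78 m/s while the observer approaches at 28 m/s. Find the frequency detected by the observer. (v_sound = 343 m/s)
f_obs = f·(v + v_o)/(v − v_s) = 968.8 Hz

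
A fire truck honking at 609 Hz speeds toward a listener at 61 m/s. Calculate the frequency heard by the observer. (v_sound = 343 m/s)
f_obs = f·v/(v − v_s) = 740.7 Hz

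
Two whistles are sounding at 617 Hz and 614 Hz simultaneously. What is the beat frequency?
3 Hz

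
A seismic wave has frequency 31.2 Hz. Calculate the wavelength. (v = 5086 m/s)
λ = v/f = 163 m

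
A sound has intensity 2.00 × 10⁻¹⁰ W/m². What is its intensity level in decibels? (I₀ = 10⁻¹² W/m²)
β = 10·log₁₀(I/I₀) = 23.01 dB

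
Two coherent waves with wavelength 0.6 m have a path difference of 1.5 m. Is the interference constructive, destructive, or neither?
destructive — path difference = 2.5λ, an odd multiple of λ/2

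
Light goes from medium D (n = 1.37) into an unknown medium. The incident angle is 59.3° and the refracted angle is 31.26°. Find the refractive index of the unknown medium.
n₂ = n₁·sin θ₁ / sin θ₂ = 2.27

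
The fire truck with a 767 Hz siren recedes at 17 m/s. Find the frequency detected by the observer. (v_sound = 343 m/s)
f_obs = f·v/(v + v_s) = 730.8 Hz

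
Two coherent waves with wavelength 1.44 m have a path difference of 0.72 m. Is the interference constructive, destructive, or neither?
destructive — path difference = 0.5λ, an odd multiple of λ/2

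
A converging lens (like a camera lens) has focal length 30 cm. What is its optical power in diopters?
P = 1/f = 3.333 D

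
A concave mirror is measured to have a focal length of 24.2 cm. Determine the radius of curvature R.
R = 2|f| = 48.4 cm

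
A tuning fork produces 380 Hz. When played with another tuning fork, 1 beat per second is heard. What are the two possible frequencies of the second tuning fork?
f₂ = 380 ± 1 Hz → 381 Hz or 379 Hz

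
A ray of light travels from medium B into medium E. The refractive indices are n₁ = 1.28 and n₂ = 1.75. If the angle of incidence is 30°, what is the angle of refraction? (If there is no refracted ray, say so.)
sin θ₂ = (n₁/n₂)·sin θ₁ = 0.3657 → θ₂ = 21.45°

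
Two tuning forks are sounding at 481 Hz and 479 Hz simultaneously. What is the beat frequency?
2 Hz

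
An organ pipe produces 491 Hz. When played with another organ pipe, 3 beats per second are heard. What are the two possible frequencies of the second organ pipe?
f₂ = 491 ± 3 Hz → 494 Hz or 488 Hz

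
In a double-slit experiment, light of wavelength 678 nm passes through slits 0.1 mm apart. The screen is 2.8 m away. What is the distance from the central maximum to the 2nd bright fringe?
y = mλL/d = 37.97 mm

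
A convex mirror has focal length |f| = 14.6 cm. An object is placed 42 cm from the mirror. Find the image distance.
f = −14.6 cm (convex); 1/di = 1/f − 1/do → di = -10.83 cm (virtual image, behind mirror)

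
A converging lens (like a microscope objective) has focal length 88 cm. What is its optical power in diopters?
P = 1/f = 1.136 D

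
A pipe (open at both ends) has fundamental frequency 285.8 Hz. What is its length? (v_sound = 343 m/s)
L = v/(2f₁) = 0.6001 m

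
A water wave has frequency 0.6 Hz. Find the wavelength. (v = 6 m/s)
λ = v/f = 10 m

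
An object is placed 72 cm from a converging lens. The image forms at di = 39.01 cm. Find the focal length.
1/f = 1/do + 1/di → f = 25.3 cm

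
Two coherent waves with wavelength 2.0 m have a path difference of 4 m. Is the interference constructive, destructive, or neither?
constructive — path difference = 2λ, a whole number of wavelengths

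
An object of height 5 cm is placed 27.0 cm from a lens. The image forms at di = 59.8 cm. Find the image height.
hi = (-di/do) × ho = -11.07 cm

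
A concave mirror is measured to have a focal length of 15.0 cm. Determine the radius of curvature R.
R = 2|f| = 30 cm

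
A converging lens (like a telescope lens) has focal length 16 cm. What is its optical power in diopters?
P = 1/f = 6.25 D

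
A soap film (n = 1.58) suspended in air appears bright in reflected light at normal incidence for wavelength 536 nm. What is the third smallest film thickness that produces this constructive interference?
2nt = (m − ½)λ with m = 3 → t = (m − ½)λ/(2n) = 424.1 nm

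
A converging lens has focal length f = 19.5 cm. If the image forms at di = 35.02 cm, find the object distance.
1/do = 1/f − 1/di → do = 44 cm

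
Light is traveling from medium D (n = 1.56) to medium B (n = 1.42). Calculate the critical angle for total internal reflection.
θc = arcsin(n₂/n₁) = 65.54°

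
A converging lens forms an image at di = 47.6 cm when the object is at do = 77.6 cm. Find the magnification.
M = −di/do = -0.6134 (inverted image)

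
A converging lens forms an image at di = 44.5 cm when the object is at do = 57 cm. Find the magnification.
M = −di/do = -0.7807 (inverted image)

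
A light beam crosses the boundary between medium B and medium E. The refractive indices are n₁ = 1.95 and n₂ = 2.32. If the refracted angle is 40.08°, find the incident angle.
sin θ₁ = (n₂/n₁)·sin θ₂ → θ₁ = 50°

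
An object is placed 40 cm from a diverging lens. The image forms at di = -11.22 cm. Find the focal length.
1/f = 1/do + 1/di → f = -15.59 cm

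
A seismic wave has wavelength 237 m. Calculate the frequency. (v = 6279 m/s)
f = v/λ = 26.49 Hz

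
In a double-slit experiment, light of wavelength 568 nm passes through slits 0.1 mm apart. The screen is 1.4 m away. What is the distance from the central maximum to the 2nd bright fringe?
y = mλL/d = 15.9 mm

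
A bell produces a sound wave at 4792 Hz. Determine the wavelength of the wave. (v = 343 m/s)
λ = v/f = 0.07158 m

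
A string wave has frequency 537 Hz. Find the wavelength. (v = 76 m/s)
λ = v/f = 0.1415 m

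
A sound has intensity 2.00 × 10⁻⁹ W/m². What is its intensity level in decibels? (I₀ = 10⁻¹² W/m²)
β = 10·log₁₀(I/I₀) = 33.01 dB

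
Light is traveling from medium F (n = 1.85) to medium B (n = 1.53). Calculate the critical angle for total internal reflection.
θc = arcsin(n₂/n₁) = 55.79°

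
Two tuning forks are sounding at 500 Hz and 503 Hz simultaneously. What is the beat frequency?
3 Hz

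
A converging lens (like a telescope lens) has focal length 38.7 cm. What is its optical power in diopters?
P = 1/f = 2.584 D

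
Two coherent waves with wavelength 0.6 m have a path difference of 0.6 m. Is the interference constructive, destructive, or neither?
constructive — path difference = 1λ, a whole number of wavelengths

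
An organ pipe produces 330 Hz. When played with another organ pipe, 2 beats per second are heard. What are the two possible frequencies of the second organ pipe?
f₂ = 330 ± 2 Hz → 332 Hz or 328 Hz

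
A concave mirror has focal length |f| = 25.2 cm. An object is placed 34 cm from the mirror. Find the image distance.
f = +25.2 cm (concave); 1/di = 1/f − 1/do → di = 97.36 cm (real image, in front of mirror)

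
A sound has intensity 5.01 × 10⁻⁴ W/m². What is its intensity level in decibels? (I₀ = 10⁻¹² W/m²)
β = 10·log₁₀(I/I₀) = 87 dB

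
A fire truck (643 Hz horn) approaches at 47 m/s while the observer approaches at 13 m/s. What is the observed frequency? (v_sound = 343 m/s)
f_obs = f·(v + v_o)/(v − v_s) = 773.3 Hz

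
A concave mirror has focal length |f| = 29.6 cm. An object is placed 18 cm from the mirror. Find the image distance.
f = +29.6 cm (concave); 1/di = 1/f − 1/do → di = -45.93 cm (virtual image, behind mirror)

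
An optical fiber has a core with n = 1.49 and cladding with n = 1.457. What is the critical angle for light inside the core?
θc = arcsin(n_cladding/n_core) = 77.92°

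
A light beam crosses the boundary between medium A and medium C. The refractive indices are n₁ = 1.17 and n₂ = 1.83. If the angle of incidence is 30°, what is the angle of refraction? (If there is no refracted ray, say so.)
sin θ₂ = (n₁/n₂)·sin θ₁ = 0.3197 → θ₂ = 18.64°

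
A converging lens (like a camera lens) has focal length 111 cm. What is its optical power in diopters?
P = 1/f = 0.9009 D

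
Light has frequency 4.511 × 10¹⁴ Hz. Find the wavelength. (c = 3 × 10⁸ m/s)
λ = c/f = 665 nm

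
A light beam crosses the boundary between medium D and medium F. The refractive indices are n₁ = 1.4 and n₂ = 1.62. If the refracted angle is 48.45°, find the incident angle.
sin θ₁ = (n₂/n₁)·sin θ₂ → θ₁ = 59.99°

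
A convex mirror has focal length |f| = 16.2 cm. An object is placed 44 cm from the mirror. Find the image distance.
f = −16.2 cm (convex); 1/di = 1/f − 1/do → di = -11.84 cm (virtual image, behind mirror)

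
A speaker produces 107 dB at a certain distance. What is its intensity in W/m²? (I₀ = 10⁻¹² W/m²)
I = I₀·10^(β/10) = 5.01 × 10⁻² W/m²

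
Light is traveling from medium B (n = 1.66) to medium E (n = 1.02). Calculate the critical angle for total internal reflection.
θc = arcsin(n₂/n₁) = 37.91°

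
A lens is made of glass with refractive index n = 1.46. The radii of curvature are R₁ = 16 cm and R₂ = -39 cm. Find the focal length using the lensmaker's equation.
1/f = (n − 1)(1/R₁ − 1/R₂) → f = 24.66 cm (converging lens)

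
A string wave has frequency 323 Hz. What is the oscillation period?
T = 1/f = 0.003096 s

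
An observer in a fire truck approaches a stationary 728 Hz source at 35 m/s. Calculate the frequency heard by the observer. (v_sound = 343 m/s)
f_obs = f·(v + v_o)/v = 802.3 Hz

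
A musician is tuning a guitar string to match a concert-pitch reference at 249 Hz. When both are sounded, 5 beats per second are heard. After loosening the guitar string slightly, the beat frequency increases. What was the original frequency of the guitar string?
244 Hz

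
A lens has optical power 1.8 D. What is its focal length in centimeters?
f = 1/P = 55.56 cm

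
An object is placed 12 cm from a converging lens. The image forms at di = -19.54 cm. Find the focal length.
1/f = 1/do + 1/di → f = 31.1 cm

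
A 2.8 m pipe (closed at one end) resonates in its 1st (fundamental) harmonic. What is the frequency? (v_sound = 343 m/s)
fₙ = nv/(4L) = 30.63 Hz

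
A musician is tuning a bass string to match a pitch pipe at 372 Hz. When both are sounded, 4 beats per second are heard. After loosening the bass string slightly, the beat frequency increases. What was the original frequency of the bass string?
368 Hz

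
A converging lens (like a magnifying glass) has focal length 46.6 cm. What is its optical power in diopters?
P = 1/f = 2.146 D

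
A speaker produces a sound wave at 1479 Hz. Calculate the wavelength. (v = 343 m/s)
λ = v/f = 0.2319 m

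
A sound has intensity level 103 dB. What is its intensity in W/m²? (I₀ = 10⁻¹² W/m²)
I = I₀·10^(β/10) = 2.00 × 10⁻² W/m²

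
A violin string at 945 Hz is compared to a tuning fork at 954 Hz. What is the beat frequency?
9 Hz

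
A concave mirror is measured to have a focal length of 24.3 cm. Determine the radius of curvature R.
R = 2|f| = 48.6 cm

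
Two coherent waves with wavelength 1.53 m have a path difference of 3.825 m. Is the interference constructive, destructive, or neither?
destructive — path difference = 2.5λ, an odd multiple of λ/2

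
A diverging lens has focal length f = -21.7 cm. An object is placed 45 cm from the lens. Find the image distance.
1/di = 1/f − 1/do → di = -14.64 cm (virtual image)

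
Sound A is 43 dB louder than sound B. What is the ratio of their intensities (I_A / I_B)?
I_A/I_B = 10^(Δβ/10) = 19950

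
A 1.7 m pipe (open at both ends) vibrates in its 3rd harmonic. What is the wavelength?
λₙ = 2L/n = 1.133 m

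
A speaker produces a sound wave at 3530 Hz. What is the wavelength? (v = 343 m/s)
λ = v/f = 0.09717 m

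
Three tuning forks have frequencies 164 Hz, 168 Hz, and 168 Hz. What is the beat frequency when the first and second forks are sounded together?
4 Hz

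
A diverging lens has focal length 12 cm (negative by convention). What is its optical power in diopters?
P = 1/f = -8.333 D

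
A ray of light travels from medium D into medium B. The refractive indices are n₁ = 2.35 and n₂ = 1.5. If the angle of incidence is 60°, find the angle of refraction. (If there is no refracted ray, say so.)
sin θ₂ = (n₁/n₂)·sin θ₁ = 1.357 > 1, so there is no refracted ray — the light undergoes total internal reflection.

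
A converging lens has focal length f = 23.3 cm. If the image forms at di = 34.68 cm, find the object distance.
1/do = 1/f − 1/di → do = 71.01 cm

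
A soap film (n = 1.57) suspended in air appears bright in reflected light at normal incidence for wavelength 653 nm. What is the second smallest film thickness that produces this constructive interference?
2nt = (m − ½)λ with m = 2 → t = (m − ½)λ/(2n) = 311.9 nm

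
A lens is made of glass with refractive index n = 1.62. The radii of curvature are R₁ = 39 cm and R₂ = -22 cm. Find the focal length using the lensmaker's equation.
1/f = (n − 1)(1/R₁ − 1/R₂) → f = 22.69 cm (converging lens)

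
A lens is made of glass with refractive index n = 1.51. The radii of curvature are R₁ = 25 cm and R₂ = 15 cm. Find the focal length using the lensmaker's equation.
1/f = (n − 1)(1/R₁ − 1/R₂) → f = -73.53 cm (diverging lens)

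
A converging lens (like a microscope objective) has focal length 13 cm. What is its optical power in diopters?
P = 1/f = 7.692 D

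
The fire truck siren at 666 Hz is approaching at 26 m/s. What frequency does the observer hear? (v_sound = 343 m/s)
f_obs = f·v/(v − v_s) = 720.6 Hz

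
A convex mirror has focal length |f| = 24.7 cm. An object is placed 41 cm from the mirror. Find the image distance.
f = −24.7 cm (convex); 1/di = 1/f − 1/do → di = -15.41 cm (virtual image, behind mirror)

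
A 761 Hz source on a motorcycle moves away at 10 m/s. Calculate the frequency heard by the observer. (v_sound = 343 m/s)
f_obs = f·v/(v + v_s) = 739.4 Hz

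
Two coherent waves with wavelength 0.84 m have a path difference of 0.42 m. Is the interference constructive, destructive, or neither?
destructive — path difference = 0.5λ, an odd multiple of λ/2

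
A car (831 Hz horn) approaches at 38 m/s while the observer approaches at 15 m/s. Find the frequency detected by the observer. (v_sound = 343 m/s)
f_obs = f·(v + v_o)/(v − v_s) = 975.4 Hz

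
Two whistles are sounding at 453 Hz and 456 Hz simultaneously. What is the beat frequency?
3 Hz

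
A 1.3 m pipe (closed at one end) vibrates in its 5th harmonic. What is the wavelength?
λₙ = 4L/n = 1.04 m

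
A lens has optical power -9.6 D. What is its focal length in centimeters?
f = 1/P = -10.42 cm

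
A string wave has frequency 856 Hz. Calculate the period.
T = 1/f = 0.001168 s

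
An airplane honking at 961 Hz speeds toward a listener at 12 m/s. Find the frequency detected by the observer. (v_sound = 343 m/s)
f_obs = f·v/(v − v_s) = 995.8 Hz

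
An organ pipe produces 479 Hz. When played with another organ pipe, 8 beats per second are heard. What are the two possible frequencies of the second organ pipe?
f₂ = 479 ± 8 Hz → 487 Hz or 471 Hz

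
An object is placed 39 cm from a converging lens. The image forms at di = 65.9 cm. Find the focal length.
1/f = 1/do + 1/di → f = 24.5 cm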